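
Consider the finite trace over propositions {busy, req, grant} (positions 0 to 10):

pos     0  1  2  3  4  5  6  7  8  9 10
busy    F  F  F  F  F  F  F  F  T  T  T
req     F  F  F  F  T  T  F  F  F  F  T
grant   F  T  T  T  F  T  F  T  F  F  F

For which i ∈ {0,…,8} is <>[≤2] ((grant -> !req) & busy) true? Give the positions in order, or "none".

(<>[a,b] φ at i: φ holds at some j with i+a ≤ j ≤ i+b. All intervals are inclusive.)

Evaluate at each i in [0,8]:
  i=0: ✗ (none in [0,2])
  i=1: ✗ (none in [1,3])
  i=2: ✗ (none in [2,4])
  i=3: ✗ (none in [3,5])
  i=4: ✗ (none in [4,6])
  i=5: ✗ (none in [5,7])
  i=6: ✓ (witness j=8)
  i=7: ✓ (witness j=8)
  i=8: ✓ (witness j=8)

6, 7, 8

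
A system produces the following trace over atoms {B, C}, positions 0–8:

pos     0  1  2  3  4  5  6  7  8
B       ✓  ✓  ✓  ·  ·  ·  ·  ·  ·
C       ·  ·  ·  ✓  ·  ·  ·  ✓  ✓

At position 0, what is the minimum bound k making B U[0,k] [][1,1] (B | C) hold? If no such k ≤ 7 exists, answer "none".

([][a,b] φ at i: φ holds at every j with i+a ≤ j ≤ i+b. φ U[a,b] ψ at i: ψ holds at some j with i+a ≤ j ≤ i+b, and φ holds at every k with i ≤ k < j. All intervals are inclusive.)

0

Need earliest j ≥ 0 with [][1,1] (B | C), and B at every k in [0,j-1].
  j=0: rhs holds (empty prefix). k = 0.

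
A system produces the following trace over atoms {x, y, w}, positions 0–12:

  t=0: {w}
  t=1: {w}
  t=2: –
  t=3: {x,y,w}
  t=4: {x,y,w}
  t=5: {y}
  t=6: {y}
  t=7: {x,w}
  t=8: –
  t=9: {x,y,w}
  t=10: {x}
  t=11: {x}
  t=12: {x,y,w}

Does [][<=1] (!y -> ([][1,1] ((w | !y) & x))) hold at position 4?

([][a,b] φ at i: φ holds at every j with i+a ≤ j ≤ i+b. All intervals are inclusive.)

Check (!y -> ([][1,1] ((w | !y) & x))) at every j in [4,5]:
  j=4: antecedent false → ✓
  j=5: antecedent false → ✓
All positions satisfy it → formula holds.

Holds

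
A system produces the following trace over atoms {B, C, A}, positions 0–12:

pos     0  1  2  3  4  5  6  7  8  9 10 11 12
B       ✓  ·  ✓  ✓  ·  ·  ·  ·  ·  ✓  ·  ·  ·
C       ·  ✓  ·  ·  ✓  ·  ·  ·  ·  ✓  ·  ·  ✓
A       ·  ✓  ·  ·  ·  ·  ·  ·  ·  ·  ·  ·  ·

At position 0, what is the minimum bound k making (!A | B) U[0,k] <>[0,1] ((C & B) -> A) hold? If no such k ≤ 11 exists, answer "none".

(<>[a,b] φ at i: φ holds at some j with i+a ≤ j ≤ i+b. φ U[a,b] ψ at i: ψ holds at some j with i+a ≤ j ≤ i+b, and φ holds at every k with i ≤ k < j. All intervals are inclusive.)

Need earliest j ≥ 0 with <>[0,1] ((C & B) -> A), and (!A | B) at every k in [0,j-1].
  j=0: rhs holds (empty prefix). k = 0.

0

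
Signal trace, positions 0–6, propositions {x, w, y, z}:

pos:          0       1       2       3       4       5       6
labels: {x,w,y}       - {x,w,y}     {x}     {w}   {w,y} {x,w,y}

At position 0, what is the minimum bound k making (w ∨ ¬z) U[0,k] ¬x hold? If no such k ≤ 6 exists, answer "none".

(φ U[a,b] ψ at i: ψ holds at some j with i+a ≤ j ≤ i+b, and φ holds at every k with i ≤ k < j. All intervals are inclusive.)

1

Need earliest j ≥ 0 with ¬x, and (w ∨ ¬z) at every k in [0,j-1].
  j=0: rhs fails.
  j=1: rhs holds; lhs holds on [0,0]. k = 1.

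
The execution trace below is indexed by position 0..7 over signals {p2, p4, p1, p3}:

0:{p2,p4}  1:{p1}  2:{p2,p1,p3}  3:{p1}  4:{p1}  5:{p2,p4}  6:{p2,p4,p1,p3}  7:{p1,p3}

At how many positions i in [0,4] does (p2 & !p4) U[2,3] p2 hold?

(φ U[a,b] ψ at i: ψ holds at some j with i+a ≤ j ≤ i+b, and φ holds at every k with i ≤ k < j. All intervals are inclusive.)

0

Evaluate at each i in [0,4]:
  i=0: ✗ (lhs fails at k=0 before rhs at j=2)
  i=1: ✗ (no rhs in [3,4])
  i=2: ✗ (lhs fails at k=3 before rhs at j=5)
  i=3: ✗ (lhs fails at k=3 before rhs at j=5)
  i=4: ✗ (lhs fails at k=4 before rhs at j=6)
Positions where it holds: {} → 0.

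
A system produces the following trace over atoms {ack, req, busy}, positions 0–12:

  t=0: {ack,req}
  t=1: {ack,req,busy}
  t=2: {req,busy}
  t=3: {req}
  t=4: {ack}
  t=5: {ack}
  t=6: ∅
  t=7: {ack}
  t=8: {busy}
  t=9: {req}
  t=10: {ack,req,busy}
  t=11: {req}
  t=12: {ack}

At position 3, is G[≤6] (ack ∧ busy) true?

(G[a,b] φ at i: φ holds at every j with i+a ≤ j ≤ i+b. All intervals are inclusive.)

Check (ack ∧ busy) at every j in [3,9]:
  j=3: false
  j=4: false
  j=5: false
  j=6: false
  j=7: false
  j=8: false
  j=9: false
Fails at j=3 → formula fails.

Does not hold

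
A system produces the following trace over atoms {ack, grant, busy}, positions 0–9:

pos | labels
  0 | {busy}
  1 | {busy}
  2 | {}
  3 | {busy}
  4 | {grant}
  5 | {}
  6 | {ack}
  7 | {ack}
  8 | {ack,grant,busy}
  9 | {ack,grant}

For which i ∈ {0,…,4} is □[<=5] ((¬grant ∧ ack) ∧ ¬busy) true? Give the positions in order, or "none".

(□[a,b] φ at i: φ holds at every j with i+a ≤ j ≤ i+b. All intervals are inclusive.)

none

Evaluate at each i in [0,4]:
  i=0: ✗ (fails at j=0)
  i=1: ✗ (fails at j=1)
  i=2: ✗ (fails at j=2)
  i=3: ✗ (fails at j=3)
  i=4: ✗ (fails at j=4)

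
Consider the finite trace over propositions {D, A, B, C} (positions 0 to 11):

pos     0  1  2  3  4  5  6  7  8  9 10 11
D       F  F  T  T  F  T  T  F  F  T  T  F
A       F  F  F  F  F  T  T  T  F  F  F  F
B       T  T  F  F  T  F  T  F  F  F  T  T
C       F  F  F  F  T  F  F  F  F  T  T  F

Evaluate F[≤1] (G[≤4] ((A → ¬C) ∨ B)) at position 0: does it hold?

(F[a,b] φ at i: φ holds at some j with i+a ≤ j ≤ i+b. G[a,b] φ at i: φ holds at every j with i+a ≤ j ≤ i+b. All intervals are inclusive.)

Check G[≤4] ((A → ¬C) ∨ B) at each j in [0,1]:
  j=0: holds on [0,4]
  j=1: holds on [1,5]
Found at j=0 → formula holds.

Holds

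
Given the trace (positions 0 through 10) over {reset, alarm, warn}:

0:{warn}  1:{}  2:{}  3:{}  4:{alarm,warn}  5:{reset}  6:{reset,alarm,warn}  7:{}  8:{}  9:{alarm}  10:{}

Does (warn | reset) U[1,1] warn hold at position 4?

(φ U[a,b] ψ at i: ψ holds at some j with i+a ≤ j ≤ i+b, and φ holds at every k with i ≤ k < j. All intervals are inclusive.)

Need some j in [5,5] with warn, and (warn | reset) at every k in [4,j-1].
  j=5: warn false.
No j in the window works → until fails.

Does not hold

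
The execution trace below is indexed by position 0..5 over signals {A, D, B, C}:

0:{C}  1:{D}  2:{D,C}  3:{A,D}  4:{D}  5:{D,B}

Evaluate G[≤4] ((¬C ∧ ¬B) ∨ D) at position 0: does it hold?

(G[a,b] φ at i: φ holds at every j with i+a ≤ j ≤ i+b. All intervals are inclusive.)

Check ((¬C ∧ ¬B) ∨ D) at every j in [0,4]:
  j=0: false
  j=1: true
  j=2: true
  j=3: true
  j=4: true
Fails at j=0 → formula fails.

Does not hold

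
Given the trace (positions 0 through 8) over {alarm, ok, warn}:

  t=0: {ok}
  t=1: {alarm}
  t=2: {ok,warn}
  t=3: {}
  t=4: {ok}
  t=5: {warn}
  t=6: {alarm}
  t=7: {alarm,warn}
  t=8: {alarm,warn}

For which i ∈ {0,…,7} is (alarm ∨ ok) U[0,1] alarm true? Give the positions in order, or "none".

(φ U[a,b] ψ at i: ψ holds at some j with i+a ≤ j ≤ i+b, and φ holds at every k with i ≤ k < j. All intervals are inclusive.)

Evaluate at each i in [0,7]:
  i=0: ✓ (rhs at j=1; lhs holds on [0,0])
  i=1: ✓ (rhs at j=1)
  i=2: ✗ (no rhs in [2,3])
  i=3: ✗ (no rhs in [3,4])
  i=4: ✗ (no rhs in [4,5])
  i=5: ✗ (lhs fails at k=5 before rhs at j=6)
  i=6: ✓ (rhs at j=6)
  i=7: ✓ (rhs at j=7)

0, 1, 6, 7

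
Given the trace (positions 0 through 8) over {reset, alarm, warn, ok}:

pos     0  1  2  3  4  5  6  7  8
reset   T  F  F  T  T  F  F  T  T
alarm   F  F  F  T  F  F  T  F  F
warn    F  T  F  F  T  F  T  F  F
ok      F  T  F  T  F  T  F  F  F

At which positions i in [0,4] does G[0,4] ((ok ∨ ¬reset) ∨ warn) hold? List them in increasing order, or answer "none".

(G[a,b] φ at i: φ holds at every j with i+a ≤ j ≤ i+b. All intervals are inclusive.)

1, 2

Evaluate at each i in [0,4]:
  i=0: ✗ (fails at j=0)
  i=1: ✓ (all of [1,5])
  i=2: ✓ (all of [2,6])
  i=3: ✗ (fails at j=7)
  i=4: ✗ (fails at j=7)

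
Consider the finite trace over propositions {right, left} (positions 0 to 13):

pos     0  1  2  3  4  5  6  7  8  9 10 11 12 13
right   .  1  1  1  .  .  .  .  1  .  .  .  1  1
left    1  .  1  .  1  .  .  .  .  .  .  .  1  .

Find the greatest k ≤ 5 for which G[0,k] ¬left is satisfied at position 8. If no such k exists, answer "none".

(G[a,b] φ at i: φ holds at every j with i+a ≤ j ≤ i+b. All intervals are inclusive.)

3

¬left must hold from j=8 onward; find where it first fails.
  j=8: holds
  j=9: holds
  j=10: holds
  j=11: holds
  j=12: fails
Holds on [8,11], so largest k = 3.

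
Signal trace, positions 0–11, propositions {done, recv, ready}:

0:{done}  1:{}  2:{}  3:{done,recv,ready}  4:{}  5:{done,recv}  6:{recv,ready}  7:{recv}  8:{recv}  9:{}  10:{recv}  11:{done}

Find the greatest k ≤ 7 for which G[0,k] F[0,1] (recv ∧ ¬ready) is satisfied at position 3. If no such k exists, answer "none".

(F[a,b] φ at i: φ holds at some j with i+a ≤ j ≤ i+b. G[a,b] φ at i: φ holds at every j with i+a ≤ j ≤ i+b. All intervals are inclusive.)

F[0,1] (recv ∧ ¬ready) must hold from j=3 onward; find where it first fails.
  j=3: fails → no k works.

none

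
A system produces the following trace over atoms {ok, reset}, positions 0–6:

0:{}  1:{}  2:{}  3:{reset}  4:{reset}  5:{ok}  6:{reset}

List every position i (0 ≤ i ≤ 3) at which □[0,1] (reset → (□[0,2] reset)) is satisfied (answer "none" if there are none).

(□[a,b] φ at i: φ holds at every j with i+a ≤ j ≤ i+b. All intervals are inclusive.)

Evaluate at each i in [0,3]:
  i=0: ✓ (all of [0,1])
  i=1: ✓ (all of [1,2])
  i=2: ✗ (fails at j=3)
  i=3: ✗ (fails at j=3)

0, 1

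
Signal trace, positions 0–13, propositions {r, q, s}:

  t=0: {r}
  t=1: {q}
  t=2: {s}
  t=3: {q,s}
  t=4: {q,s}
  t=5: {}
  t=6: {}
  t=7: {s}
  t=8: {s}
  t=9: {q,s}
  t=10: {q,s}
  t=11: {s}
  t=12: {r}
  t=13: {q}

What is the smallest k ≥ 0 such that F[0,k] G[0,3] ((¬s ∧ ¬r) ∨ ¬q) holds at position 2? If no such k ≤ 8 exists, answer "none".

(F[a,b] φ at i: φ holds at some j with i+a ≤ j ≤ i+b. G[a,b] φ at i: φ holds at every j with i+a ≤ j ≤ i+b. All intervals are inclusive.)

Scan j = 2,3,… for G[0,3] ((¬s ∧ ¬r) ∨ ¬q):
  j=2: fails
  j=3: fails
  j=4: fails
  j=5: holds
First hit at j=5, so smallest k = 5-2 = 3.

3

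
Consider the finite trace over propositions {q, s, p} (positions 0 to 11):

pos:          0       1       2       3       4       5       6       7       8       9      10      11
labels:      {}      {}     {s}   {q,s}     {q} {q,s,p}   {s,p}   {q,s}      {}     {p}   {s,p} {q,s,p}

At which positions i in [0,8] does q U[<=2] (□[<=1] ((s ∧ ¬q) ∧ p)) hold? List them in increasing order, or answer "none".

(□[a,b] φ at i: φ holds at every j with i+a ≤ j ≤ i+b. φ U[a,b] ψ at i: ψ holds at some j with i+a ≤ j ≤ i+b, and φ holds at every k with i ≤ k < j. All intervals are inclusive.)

none

Evaluate at each i in [0,8]:
  i=0: ✗ (no rhs in [0,2])
  i=1: ✗ (no rhs in [1,3])
  i=2: ✗ (no rhs in [2,4])
  i=3: ✗ (no rhs in [3,5])
  i=4: ✗ (no rhs in [4,6])
  i=5: ✗ (no rhs in [5,7])
  i=6: ✗ (no rhs in [6,8])
  i=7: ✗ (no rhs in [7,9])
  i=8: ✗ (no rhs in [8,10])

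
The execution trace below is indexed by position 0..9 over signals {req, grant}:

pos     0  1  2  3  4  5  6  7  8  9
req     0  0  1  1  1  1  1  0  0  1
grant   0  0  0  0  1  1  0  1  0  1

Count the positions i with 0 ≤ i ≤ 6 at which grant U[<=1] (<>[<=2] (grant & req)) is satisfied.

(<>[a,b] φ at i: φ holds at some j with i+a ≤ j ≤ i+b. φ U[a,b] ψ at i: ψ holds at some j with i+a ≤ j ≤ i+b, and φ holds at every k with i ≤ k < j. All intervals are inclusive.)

Evaluate at each i in [0,6]:
  i=0: ✗ (no rhs in [0,1])
  i=1: ✗ (lhs fails at k=1 before rhs at j=2)
  i=2: ✓ (rhs at j=2)
  i=3: ✓ (rhs at j=3)
  i=4: ✓ (rhs at j=4)
  i=5: ✓ (rhs at j=5)
  i=6: ✗ (lhs fails at k=6 before rhs at j=7)
Positions where it holds: {2, 3, 4, 5} → 4.

4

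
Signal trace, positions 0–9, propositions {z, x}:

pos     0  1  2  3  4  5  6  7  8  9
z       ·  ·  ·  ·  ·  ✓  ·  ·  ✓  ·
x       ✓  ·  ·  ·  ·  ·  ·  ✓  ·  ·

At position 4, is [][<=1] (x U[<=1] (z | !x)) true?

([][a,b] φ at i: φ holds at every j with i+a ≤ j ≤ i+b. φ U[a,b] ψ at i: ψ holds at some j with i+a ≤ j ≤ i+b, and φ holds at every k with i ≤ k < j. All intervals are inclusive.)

Yes

Check (x U[<=1] (z | !x)) at every j in [4,5]:
  j=4: holds
  j=5: holds
All positions satisfy it → formula holds.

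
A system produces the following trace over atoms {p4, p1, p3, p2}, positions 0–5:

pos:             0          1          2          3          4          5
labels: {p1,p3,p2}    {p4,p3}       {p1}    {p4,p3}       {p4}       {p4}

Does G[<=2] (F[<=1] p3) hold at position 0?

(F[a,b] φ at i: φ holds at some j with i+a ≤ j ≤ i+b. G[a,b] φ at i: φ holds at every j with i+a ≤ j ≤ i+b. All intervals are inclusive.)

Check F[<=1] p3 at every j in [0,2]:
  j=0: holds (witness at 0)
  j=1: holds (witness at 1)
  j=2: holds (witness at 3)
All positions satisfy it → formula holds.

Holds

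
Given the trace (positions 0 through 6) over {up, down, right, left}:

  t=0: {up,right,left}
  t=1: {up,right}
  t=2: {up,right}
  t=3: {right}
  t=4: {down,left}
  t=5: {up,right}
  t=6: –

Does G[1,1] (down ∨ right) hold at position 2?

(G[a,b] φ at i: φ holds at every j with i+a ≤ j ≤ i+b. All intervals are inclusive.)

Check (down ∨ right) at every j in [3,3]:
  j=3: true
All positions satisfy it → formula holds.

Holds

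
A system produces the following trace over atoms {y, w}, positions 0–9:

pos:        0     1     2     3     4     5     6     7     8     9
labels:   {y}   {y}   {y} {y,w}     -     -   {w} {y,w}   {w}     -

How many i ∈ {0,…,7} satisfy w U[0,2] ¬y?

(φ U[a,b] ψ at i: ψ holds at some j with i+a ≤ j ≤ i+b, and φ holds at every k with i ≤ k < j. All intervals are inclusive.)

5

Evaluate at each i in [0,7]:
  i=0: ✗ (no rhs in [0,2])
  i=1: ✗ (no rhs in [1,3])
  i=2: ✗ (lhs fails at k=2 before rhs at j=4)
  i=3: ✓ (rhs at j=4; lhs holds on [3,3])
  i=4: ✓ (rhs at j=4)
  i=5: ✓ (rhs at j=5)
  i=6: ✓ (rhs at j=6)
  i=7: ✓ (rhs at j=8; lhs holds on [7,7])
Positions where it holds: {3, 4, 5, 6, 7} → 5.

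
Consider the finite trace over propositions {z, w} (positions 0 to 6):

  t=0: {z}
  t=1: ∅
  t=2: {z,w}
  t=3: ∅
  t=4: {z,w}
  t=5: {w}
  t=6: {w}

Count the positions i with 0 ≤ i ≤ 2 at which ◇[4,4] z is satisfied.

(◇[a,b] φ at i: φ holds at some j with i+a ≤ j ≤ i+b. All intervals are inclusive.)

1

Evaluate at each i in [0,2]:
  i=0: ✓ (witness j=4)
  i=1: ✗ (none in [5,5])
  i=2: ✗ (none in [6,6])
Positions where it holds: {0} → 1.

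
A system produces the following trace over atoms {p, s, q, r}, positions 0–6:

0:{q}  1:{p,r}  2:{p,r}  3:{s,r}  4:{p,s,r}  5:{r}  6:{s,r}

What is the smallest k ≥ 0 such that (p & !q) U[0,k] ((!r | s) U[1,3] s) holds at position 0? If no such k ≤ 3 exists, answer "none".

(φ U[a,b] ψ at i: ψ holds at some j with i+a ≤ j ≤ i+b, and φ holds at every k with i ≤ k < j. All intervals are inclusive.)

none

Need earliest j ≥ 0 with ((!r | s) U[1,3] s), and (p & !q) at every k in [0,j-1].
  j=0: rhs fails.
  j=1: rhs fails.
  j=2: rhs fails.
  j=3: rhs holds but lhs fails at k=0.
No witness within the range → none.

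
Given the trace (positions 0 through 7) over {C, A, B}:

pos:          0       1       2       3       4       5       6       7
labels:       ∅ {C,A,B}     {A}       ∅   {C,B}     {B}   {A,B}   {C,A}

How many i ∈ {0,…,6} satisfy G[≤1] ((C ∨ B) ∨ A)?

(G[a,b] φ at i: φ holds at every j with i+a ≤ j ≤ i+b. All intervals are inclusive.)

Evaluate at each i in [0,6]:
  i=0: ✗ (fails at j=0)
  i=1: ✓ (all of [1,2])
  i=2: ✗ (fails at j=3)
  i=3: ✗ (fails at j=3)
  i=4: ✓ (all of [4,5])
  i=5: ✓ (all of [5,6])
  i=6: ✓ (all of [6,7])
Positions where it holds: {1, 4, 5, 6} → 4.

4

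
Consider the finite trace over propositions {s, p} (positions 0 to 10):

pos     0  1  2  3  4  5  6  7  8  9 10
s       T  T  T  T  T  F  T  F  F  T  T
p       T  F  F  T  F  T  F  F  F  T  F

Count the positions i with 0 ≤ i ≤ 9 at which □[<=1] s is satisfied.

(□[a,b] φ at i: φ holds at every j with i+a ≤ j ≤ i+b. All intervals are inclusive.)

5

Evaluate at each i in [0,9]:
  i=0: ✓ (all of [0,1])
  i=1: ✓ (all of [1,2])
  i=2: ✓ (all of [2,3])
  i=3: ✓ (all of [3,4])
  i=4: ✗ (fails at j=5)
  i=5: ✗ (fails at j=5)
  i=6: ✗ (fails at j=7)
  i=7: ✗ (fails at j=7)
  i=8: ✗ (fails at j=8)
  i=9: ✓ (all of [9,10])
Positions where it holds: {0, 1, 2, 3, 9} → 5.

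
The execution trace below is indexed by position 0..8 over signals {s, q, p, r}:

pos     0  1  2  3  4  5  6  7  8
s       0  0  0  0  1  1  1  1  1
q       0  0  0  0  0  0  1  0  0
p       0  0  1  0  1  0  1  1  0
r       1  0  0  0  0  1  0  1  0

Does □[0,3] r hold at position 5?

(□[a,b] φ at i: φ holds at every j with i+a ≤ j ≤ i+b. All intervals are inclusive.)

No

Check r at every j in [5,8]:
  j=5: true
  j=6: false
  j=7: true
  j=8: false
Fails at j=6 → formula fails.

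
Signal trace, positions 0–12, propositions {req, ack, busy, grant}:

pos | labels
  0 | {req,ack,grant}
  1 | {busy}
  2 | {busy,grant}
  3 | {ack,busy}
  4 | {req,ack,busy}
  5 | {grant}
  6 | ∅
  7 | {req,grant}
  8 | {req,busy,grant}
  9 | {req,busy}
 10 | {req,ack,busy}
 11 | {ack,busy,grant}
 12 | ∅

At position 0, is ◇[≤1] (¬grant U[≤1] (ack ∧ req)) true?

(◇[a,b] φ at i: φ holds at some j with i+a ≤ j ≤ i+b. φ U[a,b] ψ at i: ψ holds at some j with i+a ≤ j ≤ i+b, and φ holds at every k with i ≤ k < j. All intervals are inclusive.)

Yes

Check (¬grant U[≤1] (ack ∧ req)) at each j in [0,1]:
  j=0: holds
  j=1: fails
Found at j=0 → formula holds.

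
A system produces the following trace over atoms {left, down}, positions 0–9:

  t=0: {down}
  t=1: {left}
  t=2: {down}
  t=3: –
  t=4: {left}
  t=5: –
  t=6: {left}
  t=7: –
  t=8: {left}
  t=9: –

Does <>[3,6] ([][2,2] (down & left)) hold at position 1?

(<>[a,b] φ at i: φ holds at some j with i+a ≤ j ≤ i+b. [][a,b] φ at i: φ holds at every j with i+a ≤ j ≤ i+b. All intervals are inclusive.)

No

Check [][2,2] (down & left) at each j in [4,7]:
  j=4: fails at 6
  j=5: fails at 7
  j=6: fails at 8
  j=7: fails at 9
No position in the window satisfies it → formula fails.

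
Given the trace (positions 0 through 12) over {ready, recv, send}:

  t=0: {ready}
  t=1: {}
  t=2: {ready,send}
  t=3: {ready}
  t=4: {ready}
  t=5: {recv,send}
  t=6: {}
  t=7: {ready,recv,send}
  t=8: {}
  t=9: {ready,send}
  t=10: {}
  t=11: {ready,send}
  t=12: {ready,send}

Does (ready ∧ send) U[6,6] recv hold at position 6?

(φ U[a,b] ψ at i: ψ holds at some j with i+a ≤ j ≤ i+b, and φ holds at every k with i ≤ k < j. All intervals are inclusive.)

Need some j in [12,12] with recv, and (ready ∧ send) at every k in [6,j-1].
  j=12: recv false.
No j in the window works → until fails.

No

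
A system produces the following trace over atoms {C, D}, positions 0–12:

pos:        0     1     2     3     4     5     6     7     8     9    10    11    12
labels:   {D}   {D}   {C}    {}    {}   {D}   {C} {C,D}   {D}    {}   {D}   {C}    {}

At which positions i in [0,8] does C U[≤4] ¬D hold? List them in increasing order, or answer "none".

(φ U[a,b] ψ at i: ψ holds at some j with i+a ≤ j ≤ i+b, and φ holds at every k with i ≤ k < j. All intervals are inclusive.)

Evaluate at each i in [0,8]:
  i=0: ✗ (lhs fails at k=0 before rhs at j=2)
  i=1: ✗ (lhs fails at k=1 before rhs at j=2)
  i=2: ✓ (rhs at j=2)
  i=3: ✓ (rhs at j=3)
  i=4: ✓ (rhs at j=4)
  i=5: ✗ (lhs fails at k=5 before rhs at j=6)
  i=6: ✓ (rhs at j=6)
  i=7: ✗ (lhs fails at k=8 before rhs at j=9)
  i=8: ✗ (lhs fails at k=8 before rhs at j=9)

2, 3, 4, 6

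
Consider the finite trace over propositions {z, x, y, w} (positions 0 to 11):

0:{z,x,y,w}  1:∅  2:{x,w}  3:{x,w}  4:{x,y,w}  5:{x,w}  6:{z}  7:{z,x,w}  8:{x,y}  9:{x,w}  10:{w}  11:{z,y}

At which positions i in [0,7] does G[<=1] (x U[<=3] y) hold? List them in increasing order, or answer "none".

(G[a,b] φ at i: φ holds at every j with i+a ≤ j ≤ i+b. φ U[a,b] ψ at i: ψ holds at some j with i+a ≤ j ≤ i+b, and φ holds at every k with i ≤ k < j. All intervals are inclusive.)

Evaluate at each i in [0,7]:
  i=0: ✗ (fails at j=1)
  i=1: ✗ (fails at j=1)
  i=2: ✓ (all of [2,3])
  i=3: ✓ (all of [3,4])
  i=4: ✗ (fails at j=5)
  i=5: ✗ (fails at j=5)
  i=6: ✗ (fails at j=6)
  i=7: ✓ (all of [7,8])

2, 3, 7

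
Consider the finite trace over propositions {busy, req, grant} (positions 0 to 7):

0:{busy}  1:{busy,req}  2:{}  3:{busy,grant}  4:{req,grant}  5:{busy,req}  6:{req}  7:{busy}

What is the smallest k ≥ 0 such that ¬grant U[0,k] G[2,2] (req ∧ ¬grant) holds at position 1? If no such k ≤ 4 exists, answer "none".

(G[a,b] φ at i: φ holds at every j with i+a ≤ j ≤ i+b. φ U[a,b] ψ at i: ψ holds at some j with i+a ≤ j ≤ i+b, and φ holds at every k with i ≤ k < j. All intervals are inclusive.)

Need earliest j ≥ 1 with G[2,2] (req ∧ ¬grant), and ¬grant at every k in [1,j-1].
  j=1: rhs fails.
  j=2: rhs fails.
  j=3: rhs holds; lhs holds on [1,2]. k = 2.

2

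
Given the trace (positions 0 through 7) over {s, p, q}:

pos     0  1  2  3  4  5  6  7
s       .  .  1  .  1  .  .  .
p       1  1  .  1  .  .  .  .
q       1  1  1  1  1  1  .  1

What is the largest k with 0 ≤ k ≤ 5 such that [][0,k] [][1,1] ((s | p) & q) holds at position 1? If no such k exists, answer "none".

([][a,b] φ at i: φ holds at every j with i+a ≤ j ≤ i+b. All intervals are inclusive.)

2

[][1,1] ((s | p) & q) must hold from j=1 onward; find where it first fails.
  j=1: holds
  j=2: holds
  j=3: holds
  j=4: fails
Holds on [1,3], so largest k = 2.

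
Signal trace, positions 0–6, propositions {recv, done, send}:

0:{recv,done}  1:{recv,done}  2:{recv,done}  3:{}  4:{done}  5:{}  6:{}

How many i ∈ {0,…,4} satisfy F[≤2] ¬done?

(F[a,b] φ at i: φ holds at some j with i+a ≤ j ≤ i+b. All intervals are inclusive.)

4

Evaluate at each i in [0,4]:
  i=0: ✗ (none in [0,2])
  i=1: ✓ (witness j=3)
  i=2: ✓ (witness j=3)
  i=3: ✓ (witness j=3)
  i=4: ✓ (witness j=5)
Positions where it holds: {1, 2, 3, 4} → 4.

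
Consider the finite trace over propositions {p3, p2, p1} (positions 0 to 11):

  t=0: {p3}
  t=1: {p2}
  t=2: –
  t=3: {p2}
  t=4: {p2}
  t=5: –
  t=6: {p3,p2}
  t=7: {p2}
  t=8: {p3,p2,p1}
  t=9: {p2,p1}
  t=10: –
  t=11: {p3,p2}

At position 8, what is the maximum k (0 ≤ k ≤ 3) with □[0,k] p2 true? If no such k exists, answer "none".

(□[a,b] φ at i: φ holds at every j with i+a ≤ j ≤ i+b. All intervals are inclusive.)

p2 must hold from j=8 onward; find where it first fails.
  j=8: holds
  j=9: holds
  j=10: fails
Holds on [8,9], so largest k = 1.

1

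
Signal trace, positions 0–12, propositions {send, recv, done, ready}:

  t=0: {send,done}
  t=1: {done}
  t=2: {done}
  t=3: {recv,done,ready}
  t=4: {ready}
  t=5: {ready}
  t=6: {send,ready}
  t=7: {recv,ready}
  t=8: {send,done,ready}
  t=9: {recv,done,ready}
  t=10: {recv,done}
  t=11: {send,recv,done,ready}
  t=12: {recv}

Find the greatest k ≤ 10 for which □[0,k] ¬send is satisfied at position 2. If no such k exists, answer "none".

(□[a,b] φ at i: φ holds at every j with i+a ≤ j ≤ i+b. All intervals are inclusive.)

¬send must hold from j=2 onward; find where it first fails.
  j=2: holds
  j=3: holds
  j=4: holds
  j=5: holds
  j=6: fails
Holds on [2,5], so largest k = 3.

3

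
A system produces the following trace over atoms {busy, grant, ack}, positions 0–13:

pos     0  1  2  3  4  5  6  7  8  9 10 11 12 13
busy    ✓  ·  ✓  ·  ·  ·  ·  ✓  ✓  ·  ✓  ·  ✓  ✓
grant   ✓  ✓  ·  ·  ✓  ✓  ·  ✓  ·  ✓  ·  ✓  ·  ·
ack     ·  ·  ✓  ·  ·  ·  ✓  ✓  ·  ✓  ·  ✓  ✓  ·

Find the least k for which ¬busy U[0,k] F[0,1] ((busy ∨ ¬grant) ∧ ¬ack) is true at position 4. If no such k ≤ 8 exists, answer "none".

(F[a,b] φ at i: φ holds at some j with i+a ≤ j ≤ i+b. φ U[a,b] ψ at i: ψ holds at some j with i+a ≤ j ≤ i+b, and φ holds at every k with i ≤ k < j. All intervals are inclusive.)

Need earliest j ≥ 4 with F[0,1] ((busy ∨ ¬grant) ∧ ¬ack), and ¬busy at every k in [4,j-1].
  j=4: rhs fails.
  j=5: rhs fails.
  j=6: rhs fails.
  j=7: rhs holds; lhs holds on [4,6]. k = 3.

3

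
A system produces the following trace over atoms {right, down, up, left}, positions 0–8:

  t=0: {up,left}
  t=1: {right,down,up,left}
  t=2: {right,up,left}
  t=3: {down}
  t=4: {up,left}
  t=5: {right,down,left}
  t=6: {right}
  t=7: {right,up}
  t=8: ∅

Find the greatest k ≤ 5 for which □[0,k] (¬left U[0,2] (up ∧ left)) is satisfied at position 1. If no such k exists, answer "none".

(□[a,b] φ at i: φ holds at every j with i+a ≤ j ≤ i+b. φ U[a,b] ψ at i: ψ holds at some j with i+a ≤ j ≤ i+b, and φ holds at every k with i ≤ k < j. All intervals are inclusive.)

3

(¬left U[0,2] (up ∧ left)) must hold from j=1 onward; find where it first fails.
  j=1: holds
  j=2: holds
  j=3: holds
  j=4: holds
  j=5: fails
Holds on [1,4], so largest k = 3.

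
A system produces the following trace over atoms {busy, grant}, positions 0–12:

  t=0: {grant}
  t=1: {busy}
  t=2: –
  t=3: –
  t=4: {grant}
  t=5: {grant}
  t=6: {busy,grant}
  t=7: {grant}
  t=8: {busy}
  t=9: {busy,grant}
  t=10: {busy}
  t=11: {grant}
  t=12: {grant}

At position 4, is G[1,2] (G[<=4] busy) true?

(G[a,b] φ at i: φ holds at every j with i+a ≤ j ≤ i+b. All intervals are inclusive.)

Does not hold

Check G[<=4] busy at every j in [5,6]:
  j=5: fails at 5
  j=6: fails at 7
Fails at j=5 → formula fails.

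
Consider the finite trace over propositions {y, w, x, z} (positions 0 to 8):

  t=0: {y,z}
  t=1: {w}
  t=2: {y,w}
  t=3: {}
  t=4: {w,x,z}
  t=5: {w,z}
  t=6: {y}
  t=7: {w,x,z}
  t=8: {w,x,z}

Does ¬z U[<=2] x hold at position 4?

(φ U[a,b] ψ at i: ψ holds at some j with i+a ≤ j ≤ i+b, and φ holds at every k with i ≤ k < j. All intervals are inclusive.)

Need some j in [4,6] with x, and ¬z at every k in [4,j-1].
  j=4: x holds; no prefix to check → satisfied.

True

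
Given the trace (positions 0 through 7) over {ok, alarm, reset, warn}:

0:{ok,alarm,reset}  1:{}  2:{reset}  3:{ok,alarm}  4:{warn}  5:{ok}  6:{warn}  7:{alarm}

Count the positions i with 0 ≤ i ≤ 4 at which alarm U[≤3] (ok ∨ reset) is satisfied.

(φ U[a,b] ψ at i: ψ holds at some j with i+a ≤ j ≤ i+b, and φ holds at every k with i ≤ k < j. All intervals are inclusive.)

Evaluate at each i in [0,4]:
  i=0: ✓ (rhs at j=0)
  i=1: ✗ (lhs fails at k=1 before rhs at j=2)
  i=2: ✓ (rhs at j=2)
  i=3: ✓ (rhs at j=3)
  i=4: ✗ (lhs fails at k=4 before rhs at j=5)
Positions where it holds: {0, 2, 3} → 3.

3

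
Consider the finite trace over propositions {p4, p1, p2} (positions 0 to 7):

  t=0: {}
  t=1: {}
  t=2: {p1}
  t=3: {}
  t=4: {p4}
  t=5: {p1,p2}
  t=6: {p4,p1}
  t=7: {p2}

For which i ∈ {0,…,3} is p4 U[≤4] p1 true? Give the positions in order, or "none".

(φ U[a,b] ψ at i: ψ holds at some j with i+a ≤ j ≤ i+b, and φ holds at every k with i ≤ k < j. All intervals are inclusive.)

2

Evaluate at each i in [0,3]:
  i=0: ✗ (lhs fails at k=0 before rhs at j=2)
  i=1: ✗ (lhs fails at k=1 before rhs at j=2)
  i=2: ✓ (rhs at j=2)
  i=3: ✗ (lhs fails at k=3 before rhs at j=5)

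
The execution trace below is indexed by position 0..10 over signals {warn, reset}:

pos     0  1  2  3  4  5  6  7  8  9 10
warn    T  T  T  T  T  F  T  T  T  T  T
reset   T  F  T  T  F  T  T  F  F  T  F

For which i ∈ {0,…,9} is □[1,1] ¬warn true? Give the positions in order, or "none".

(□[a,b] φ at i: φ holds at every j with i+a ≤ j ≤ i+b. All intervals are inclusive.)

Evaluate at each i in [0,9]:
  i=0: ✗ (fails at j=1)
  i=1: ✗ (fails at j=2)
  i=2: ✗ (fails at j=3)
  i=3: ✗ (fails at j=4)
  i=4: ✓ (all of [5,5])
  i=5: ✗ (fails at j=6)
  i=6: ✗ (fails at j=7)
  i=7: ✗ (fails at j=8)
  i=8: ✗ (fails at j=9)
  i=9: ✗ (fails at j=10)

4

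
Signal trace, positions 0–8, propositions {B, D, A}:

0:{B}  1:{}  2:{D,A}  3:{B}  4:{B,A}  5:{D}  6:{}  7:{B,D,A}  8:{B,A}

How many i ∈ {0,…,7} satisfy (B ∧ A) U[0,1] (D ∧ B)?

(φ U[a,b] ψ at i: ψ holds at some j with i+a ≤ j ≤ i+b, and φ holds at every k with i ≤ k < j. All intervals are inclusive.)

Evaluate at each i in [0,7]:
  i=0: ✗ (no rhs in [0,1])
  i=1: ✗ (no rhs in [1,2])
  i=2: ✗ (no rhs in [2,3])
  i=3: ✗ (no rhs in [3,4])
  i=4: ✗ (no rhs in [4,5])
  i=5: ✗ (no rhs in [5,6])
  i=6: ✗ (lhs fails at k=6 before rhs at j=7)
  i=7: ✓ (rhs at j=7)
Positions where it holds: {7} → 1.

1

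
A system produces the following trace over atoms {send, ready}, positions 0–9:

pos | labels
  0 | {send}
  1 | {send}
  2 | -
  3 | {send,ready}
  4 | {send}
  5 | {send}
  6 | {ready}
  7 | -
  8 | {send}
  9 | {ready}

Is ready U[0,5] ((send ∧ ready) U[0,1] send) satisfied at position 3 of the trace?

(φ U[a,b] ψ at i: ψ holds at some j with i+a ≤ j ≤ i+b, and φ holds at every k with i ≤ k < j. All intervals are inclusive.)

Yes

Need some j in [3,8] with ((send ∧ ready) U[0,1] send), and ready at every k in [3,j-1].
  j=3: ((send ∧ ready) U[0,1] send) holds; no prefix to check → satisfied.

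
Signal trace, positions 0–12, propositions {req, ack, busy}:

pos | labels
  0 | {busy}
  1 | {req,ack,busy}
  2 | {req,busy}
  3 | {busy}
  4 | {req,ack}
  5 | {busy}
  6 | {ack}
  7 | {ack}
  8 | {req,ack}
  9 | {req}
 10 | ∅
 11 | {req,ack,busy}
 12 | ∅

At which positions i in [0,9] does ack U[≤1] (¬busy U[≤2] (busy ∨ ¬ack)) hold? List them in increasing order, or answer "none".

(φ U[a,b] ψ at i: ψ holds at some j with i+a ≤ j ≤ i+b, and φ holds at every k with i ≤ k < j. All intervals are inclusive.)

0, 1, 2, 3, 4, 5, 6, 7, 8, 9

Evaluate at each i in [0,9]:
  i=0: ✓ (rhs at j=0)
  i=1: ✓ (rhs at j=1)
  i=2: ✓ (rhs at j=2)
  i=3: ✓ (rhs at j=3)
  i=4: ✓ (rhs at j=4)
  i=5: ✓ (rhs at j=5)
  i=6: ✓ (rhs at j=7; lhs holds on [6,6])
  i=7: ✓ (rhs at j=7)
  i=8: ✓ (rhs at j=8)
  i=9: ✓ (rhs at j=9)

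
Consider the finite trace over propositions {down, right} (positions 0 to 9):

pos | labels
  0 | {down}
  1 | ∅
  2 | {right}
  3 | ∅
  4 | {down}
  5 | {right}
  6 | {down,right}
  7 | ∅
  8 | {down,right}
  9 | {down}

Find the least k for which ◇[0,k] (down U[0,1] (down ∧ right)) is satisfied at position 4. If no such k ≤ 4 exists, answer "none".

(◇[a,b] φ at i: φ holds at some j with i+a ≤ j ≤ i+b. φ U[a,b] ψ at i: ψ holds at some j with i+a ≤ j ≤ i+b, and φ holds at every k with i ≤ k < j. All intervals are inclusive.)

Scan j = 4,5,… for (down U[0,1] (down ∧ right)):
  j=4: fails
  j=5: fails
  j=6: holds
First hit at j=6, so smallest k = 6-4 = 2.

2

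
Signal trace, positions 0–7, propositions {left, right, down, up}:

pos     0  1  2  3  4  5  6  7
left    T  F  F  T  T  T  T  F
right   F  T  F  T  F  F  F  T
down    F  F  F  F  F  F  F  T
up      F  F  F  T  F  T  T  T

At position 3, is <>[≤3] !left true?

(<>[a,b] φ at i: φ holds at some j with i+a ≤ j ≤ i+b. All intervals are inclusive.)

False

Check !left at each j in [3,6]:
  j=3: false
  j=4: false
  j=5: false
  j=6: false
No position in the window satisfies it → formula fails.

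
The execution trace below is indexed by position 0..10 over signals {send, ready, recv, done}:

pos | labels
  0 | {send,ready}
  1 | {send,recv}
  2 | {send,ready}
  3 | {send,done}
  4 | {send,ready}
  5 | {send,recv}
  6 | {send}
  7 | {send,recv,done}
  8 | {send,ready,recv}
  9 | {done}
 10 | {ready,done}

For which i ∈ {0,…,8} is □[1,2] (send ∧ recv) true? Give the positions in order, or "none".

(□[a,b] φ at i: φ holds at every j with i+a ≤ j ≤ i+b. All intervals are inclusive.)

Evaluate at each i in [0,8]:
  i=0: ✗ (fails at j=2)
  i=1: ✗ (fails at j=2)
  i=2: ✗ (fails at j=3)
  i=3: ✗ (fails at j=4)
  i=4: ✗ (fails at j=6)
  i=5: ✗ (fails at j=6)
  i=6: ✓ (all of [7,8])
  i=7: ✗ (fails at j=9)
  i=8: ✗ (fails at j=9)

6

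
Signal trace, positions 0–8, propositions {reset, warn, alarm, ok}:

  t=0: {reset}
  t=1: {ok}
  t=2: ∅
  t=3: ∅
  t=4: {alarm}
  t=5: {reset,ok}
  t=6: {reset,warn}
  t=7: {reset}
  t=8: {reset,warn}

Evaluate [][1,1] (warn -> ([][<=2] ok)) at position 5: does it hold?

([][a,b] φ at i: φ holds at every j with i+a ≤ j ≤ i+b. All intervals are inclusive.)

No

Check (warn -> ([][<=2] ok)) at every j in [6,6]:
  j=6: antecedent true; consequent fails at 6 → ✗
Fails at j=6 → formula fails.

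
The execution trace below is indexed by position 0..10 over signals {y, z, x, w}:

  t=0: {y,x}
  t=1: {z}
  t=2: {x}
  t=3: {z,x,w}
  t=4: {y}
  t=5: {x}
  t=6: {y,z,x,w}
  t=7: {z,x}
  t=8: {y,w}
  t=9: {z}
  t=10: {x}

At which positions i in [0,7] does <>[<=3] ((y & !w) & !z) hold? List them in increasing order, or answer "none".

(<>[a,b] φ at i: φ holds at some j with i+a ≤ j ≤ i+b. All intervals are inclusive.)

Evaluate at each i in [0,7]:
  i=0: ✓ (witness j=0)
  i=1: ✓ (witness j=4)
  i=2: ✓ (witness j=4)
  i=3: ✓ (witness j=4)
  i=4: ✓ (witness j=4)
  i=5: ✗ (none in [5,8])
  i=6: ✗ (none in [6,9])
  i=7: ✗ (none in [7,10])

0, 1, 2, 3, 4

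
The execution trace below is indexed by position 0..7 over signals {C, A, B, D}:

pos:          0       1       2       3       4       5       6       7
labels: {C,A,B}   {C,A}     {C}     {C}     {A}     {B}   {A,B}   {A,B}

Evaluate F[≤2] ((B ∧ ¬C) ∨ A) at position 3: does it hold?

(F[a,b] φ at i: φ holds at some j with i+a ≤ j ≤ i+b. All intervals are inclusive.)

Check ((B ∧ ¬C) ∨ A) at each j in [3,5]:
  j=3: false
  j=4: true
  j=5: true
Found at j=4 → formula holds.

Holds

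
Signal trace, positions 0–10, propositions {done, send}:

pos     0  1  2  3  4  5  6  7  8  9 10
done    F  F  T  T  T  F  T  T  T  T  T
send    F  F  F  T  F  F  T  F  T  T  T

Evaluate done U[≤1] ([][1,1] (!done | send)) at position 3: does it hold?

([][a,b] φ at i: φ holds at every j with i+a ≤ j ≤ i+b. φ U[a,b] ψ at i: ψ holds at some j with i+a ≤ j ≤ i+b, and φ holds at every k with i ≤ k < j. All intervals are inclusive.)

Yes

Need some j in [3,4] with [][1,1] (!done | send), and done at every k in [3,j-1].
  j=3: [][1,1] (!done | send) — fails at 4.
  j=4: [][1,1] (!done | send) holds; done holds at every k in [3,3] → satisfied.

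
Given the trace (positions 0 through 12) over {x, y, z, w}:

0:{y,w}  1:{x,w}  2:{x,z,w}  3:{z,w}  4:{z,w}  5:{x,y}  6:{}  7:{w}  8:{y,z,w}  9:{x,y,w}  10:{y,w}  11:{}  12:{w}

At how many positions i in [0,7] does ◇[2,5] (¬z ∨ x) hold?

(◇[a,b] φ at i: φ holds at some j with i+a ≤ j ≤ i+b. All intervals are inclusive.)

8

Evaluate at each i in [0,7]:
  i=0: ✓ (witness j=2)
  i=1: ✓ (witness j=5)
  i=2: ✓ (witness j=5)
  i=3: ✓ (witness j=5)
  i=4: ✓ (witness j=6)
  i=5: ✓ (witness j=7)
  i=6: ✓ (witness j=9)
  i=7: ✓ (witness j=9)
Positions where it holds: {0, 1, 2, 3, 4, 5, 6, 7} → 8.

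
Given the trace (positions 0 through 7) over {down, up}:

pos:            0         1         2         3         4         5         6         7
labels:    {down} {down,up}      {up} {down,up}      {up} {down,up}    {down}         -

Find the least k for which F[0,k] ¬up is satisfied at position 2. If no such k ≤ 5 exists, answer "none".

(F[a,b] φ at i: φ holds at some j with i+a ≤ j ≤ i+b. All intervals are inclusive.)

4

Scan j = 2,3,… for ¬up:
  j=2: fails
  j=3: fails
  j=4: fails
  j=5: fails
  j=6: holds
First hit at j=6, so smallest k = 6-2 = 4.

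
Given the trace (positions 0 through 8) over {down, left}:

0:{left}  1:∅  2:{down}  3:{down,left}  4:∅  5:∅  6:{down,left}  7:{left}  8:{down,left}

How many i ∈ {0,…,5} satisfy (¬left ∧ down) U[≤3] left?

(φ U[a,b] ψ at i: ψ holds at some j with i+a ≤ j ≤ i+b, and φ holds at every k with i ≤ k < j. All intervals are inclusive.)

Evaluate at each i in [0,5]:
  i=0: ✓ (rhs at j=0)
  i=1: ✗ (lhs fails at k=1 before rhs at j=3)
  i=2: ✓ (rhs at j=3; lhs holds on [2,2])
  i=3: ✓ (rhs at j=3)
  i=4: ✗ (lhs fails at k=4 before rhs at j=6)
  i=5: ✗ (lhs fails at k=5 before rhs at j=6)
Positions where it holds: {0, 2, 3} → 3.

3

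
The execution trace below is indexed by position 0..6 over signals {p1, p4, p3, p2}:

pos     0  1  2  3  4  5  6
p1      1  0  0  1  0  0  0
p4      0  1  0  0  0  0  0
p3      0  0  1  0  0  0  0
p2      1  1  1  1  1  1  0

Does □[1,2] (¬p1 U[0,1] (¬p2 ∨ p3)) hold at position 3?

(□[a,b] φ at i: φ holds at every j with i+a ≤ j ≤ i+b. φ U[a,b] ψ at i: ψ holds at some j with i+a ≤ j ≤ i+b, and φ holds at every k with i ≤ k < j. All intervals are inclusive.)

Check (¬p1 U[0,1] (¬p2 ∨ p3)) at every j in [4,5]:
  j=4: fails
  j=5: holds
Fails at j=4 → formula fails.

Does not hold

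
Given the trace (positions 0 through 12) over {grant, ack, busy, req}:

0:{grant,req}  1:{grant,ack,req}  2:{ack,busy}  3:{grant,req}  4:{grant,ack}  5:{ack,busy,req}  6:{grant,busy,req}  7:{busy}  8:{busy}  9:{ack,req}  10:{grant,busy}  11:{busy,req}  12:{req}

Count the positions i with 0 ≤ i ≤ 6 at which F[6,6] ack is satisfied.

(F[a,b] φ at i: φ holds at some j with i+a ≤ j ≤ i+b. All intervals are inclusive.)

Evaluate at each i in [0,6]:
  i=0: ✗ (none in [6,6])
  i=1: ✗ (none in [7,7])
  i=2: ✗ (none in [8,8])
  i=3: ✓ (witness j=9)
  i=4: ✗ (none in [10,10])
  i=5: ✗ (none in [11,11])
  i=6: ✗ (none in [12,12])
Positions where it holds: {3} → 1.

1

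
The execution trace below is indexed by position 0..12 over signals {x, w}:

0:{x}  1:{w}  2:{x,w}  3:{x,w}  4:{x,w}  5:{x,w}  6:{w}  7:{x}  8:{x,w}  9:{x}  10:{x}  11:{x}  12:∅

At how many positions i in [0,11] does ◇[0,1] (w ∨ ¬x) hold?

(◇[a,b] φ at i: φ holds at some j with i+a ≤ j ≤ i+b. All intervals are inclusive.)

10

Evaluate at each i in [0,11]:
  i=0: ✓ (witness j=1)
  i=1: ✓ (witness j=1)
  i=2: ✓ (witness j=2)
  i=3: ✓ (witness j=3)
  i=4: ✓ (witness j=4)
  i=5: ✓ (witness j=5)
  i=6: ✓ (witness j=6)
  i=7: ✓ (witness j=8)
  i=8: ✓ (witness j=8)
  i=9: ✗ (none in [9,10])
  i=10: ✗ (none in [10,11])
  i=11: ✓ (witness j=12)
Positions where it holds: {0, 1, 2, 3, 4, 5, 6, 7, 8, 11} → 10.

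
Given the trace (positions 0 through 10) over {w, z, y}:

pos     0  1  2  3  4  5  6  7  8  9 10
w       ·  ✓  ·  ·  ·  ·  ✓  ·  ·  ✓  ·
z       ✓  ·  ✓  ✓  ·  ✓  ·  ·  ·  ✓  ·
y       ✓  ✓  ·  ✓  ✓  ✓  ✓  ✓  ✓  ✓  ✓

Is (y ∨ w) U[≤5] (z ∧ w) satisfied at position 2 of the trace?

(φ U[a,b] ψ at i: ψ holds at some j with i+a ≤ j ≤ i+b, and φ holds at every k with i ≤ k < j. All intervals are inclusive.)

Does not hold

Need some j in [2,7] with (z ∧ w), and (y ∨ w) at every k in [2,j-1].
  j=2: (z ∧ w) false.
  j=3: (z ∧ w) false.
  j=4: (z ∧ w) false.
  j=5: (z ∧ w) false.
  j=6: (z ∧ w) false.
  j=7: (z ∧ w) false.
No j in the window works → until fails.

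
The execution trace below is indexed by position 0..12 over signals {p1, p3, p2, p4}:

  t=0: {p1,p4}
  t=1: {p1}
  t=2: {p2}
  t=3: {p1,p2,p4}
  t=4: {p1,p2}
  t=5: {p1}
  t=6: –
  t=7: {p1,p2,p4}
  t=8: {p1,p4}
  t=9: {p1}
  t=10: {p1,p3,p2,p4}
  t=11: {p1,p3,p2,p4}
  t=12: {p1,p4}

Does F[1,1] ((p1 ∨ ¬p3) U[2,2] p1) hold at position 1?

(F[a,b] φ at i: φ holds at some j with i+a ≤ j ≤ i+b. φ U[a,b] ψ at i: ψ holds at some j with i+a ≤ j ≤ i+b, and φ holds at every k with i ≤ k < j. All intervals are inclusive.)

True

Check ((p1 ∨ ¬p3) U[2,2] p1) at each j in [2,2]:
  j=2: holds
Found at j=2 → formula holds.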